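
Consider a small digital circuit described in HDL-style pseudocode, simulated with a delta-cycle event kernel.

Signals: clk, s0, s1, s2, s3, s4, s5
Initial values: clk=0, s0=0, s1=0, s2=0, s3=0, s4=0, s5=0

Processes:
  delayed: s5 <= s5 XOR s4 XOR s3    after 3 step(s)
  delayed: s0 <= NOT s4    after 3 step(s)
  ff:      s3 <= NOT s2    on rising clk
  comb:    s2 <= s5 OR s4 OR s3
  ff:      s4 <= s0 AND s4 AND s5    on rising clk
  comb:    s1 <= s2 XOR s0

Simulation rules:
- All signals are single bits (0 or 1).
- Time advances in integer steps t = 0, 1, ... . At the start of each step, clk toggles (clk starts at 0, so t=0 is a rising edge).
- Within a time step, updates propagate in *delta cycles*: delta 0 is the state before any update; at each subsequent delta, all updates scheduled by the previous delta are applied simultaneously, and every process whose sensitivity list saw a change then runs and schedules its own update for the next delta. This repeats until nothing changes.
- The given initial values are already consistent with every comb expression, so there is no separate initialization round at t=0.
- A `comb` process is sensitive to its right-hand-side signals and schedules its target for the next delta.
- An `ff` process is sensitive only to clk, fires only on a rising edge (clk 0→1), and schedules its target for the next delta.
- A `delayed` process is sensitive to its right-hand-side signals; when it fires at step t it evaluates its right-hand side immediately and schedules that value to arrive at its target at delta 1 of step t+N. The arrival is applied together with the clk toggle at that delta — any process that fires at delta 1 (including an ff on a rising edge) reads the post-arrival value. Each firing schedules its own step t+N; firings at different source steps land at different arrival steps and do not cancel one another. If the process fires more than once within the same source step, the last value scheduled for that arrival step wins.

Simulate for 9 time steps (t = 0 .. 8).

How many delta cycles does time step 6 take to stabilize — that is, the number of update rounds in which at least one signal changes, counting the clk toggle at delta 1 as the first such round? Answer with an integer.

t0.Δ0 s5=0 s0=0 s1=0 s4=0 clk=0 s3=0 s2=0
t0.Δ1 s5=0 s0=0 s1=0 s4=0 clk=1 s3=0 s2=0
t0.Δ2 s5=0 s0=0 s1=0 s4=0 clk=1 s3=1 s2=0
t0.Δ3 s5=0 s0=0 s1=0 s4=0 clk=1 s3=1 s2=1
t0.Δ4 s5=0 s0=0 s1=1 s4=0 clk=1 s3=1 s2=1
t1.Δ0 s5=0 s0=0 s1=1 s4=0 clk=1 s3=1 s2=1
t1.Δ1 s5=0 s0=0 s1=1 s4=0 clk=0 s3=1 s2=1
t2.Δ0 s5=0 s0=0 s1=1 s4=0 clk=0 s3=1 s2=1
t2.Δ1 s5=0 s0=0 s1=1 s4=0 clk=1 s3=1 s2=1
t2.Δ2 s5=0 s0=0 s1=1 s4=0 clk=1 s3=0 s2=1
t2.Δ3 s5=0 s0=0 s1=1 s4=0 clk=1 s3=0 s2=0
t2.Δ4 s5=0 s0=0 s1=0 s4=0 clk=1 s3=0 s2=0
t3.Δ0 s5=0 s0=0 s1=0 s4=0 clk=1 s3=0 s2=0
t3.Δ1 s5=1 s0=0 s1=0 s4=0 clk=0 s3=0 s2=0
t3.Δ2 s5=1 s0=0 s1=0 s4=0 clk=0 s3=0 s2=1
t3.Δ3 s5=1 s0=0 s1=1 s4=0 clk=0 s3=0 s2=1
t4.Δ0 s5=1 s0=0 s1=1 s4=0 clk=0 s3=0 s2=1
t4.Δ1 s5=1 s0=0 s1=1 s4=0 clk=1 s3=0 s2=1
t5.Δ0 s5=1 s0=0 s1=1 s4=0 clk=1 s3=0 s2=1
t5.Δ1 s5=0 s0=0 s1=1 s4=0 clk=0 s3=0 s2=1
t5.Δ2 s5=0 s0=0 s1=1 s4=0 clk=0 s3=0 s2=0
t5.Δ3 s5=0 s0=0 s1=0 s4=0 clk=0 s3=0 s2=0
t6.Δ0 s5=0 s0=0 s1=0 s4=0 clk=0 s3=0 s2=0
t6.Δ1 s5=1 s0=0 s1=0 s4=0 clk=1 s3=0 s2=0
t6.Δ2 s5=1 s0=0 s1=0 s4=0 clk=1 s3=1 s2=1
t6.Δ3 s5=1 s0=0 s1=1 s4=0 clk=1 s3=1 s2=1
t7.Δ0 s5=1 s0=0 s1=1 s4=0 clk=1 s3=1 s2=1
t7.Δ1 s5=1 s0=0 s1=1 s4=0 clk=0 s3=1 s2=1
t8.Δ0 s5=1 s0=0 s1=1 s4=0 clk=0 s3=1 s2=1
t8.Δ1 s5=0 s0=0 s1=1 s4=0 clk=1 s3=1 s2=1
t8.Δ2 s5=0 s0=0 s1=1 s4=0 clk=1 s3=0 s2=1
t8.Δ3 s5=0 s0=0 s1=1 s4=0 clk=1 s3=0 s2=0
t8.Δ4 s5=0 s0=0 s1=0 s4=0 clk=1 s3=0 s2=0

3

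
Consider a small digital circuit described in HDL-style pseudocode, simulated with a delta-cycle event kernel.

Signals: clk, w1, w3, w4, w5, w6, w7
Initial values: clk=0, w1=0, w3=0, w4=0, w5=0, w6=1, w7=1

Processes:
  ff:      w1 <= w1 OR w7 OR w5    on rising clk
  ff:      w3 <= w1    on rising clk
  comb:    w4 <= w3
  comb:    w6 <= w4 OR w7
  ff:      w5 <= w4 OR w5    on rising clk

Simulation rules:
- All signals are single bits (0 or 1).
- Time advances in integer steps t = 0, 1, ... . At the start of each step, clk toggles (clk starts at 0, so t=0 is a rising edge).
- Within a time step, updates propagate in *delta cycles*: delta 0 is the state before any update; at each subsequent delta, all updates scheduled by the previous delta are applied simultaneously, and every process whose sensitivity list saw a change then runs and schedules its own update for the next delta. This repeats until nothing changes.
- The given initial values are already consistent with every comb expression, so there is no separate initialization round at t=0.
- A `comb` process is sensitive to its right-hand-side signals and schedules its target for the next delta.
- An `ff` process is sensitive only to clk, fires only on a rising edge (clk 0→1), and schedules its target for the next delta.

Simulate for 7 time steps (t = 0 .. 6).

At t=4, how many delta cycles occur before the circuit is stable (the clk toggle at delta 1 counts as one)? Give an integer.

2

t0.Δ0 w4=0 w5=0 w6=1 w7=1 w1=0 clk=0 w3=0
t0.Δ1 w4=0 w5=0 w6=1 w7=1 w1=0 clk=1 w3=0
t0.Δ2 w4=0 w5=0 w6=1 w7=1 w1=1 clk=1 w3=0
t1.Δ0 w4=0 w5=0 w6=1 w7=1 w1=1 clk=1 w3=0
t1.Δ1 w4=0 w5=0 w6=1 w7=1 w1=1 clk=0 w3=0
t2.Δ0 w4=0 w5=0 w6=1 w7=1 w1=1 clk=0 w3=0
t2.Δ1 w4=0 w5=0 w6=1 w7=1 w1=1 clk=1 w3=0
t2.Δ2 w4=0 w5=0 w6=1 w7=1 w1=1 clk=1 w3=1
t2.Δ3 w4=1 w5=0 w6=1 w7=1 w1=1 clk=1 w3=1
t3.Δ0 w4=1 w5=0 w6=1 w7=1 w1=1 clk=1 w3=1
t3.Δ1 w4=1 w5=0 w6=1 w7=1 w1=1 clk=0 w3=1
t4.Δ0 w4=1 w5=0 w6=1 w7=1 w1=1 clk=0 w3=1
t4.Δ1 w4=1 w5=0 w6=1 w7=1 w1=1 clk=1 w3=1
t4.Δ2 w4=1 w5=1 w6=1 w7=1 w1=1 clk=1 w3=1
t5.Δ0 w4=1 w5=1 w6=1 w7=1 w1=1 clk=1 w3=1
t5.Δ1 w4=1 w5=1 w6=1 w7=1 w1=1 clk=0 w3=1
t6.Δ0 w4=1 w5=1 w6=1 w7=1 w1=1 clk=0 w3=1
t6.Δ1 w4=1 w5=1 w6=1 w7=1 w1=1 clk=1 w3=1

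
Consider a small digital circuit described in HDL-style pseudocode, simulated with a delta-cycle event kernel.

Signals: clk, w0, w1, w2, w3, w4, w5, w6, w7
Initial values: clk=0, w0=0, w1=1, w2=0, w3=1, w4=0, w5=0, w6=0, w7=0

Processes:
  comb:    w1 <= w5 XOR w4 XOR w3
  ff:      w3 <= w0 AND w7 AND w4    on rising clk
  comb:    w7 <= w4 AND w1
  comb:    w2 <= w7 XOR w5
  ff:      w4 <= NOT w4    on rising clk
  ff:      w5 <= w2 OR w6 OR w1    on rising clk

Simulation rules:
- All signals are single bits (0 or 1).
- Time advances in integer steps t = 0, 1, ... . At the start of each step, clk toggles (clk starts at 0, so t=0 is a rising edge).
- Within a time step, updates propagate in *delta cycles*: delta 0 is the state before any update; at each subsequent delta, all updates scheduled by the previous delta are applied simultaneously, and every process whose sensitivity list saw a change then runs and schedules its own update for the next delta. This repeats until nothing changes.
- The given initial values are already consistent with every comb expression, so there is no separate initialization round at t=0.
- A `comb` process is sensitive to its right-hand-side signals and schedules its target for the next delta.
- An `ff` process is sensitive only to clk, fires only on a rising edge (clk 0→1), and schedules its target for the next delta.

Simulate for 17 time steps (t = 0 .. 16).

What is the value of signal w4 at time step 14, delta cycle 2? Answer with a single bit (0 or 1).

0

t0.Δ0 w0=0 w4=0 w7=0 clk=0 w1=1 w6=0 w5=0 w3=1 w2=0
t0.Δ1 w0=0 w4=0 w7=0 clk=1 w1=1 w6=0 w5=0 w3=1 w2=0
t0.Δ2 w0=0 w4=1 w7=0 clk=1 w1=1 w6=0 w5=1 w3=0 w2=0
t0.Δ3 w0=0 w4=1 w7=1 clk=1 w1=0 w6=0 w5=1 w3=0 w2=1
t0.Δ4 w0=0 w4=1 w7=0 clk=1 w1=0 w6=0 w5=1 w3=0 w2=0
t0.Δ5 w0=0 w4=1 w7=0 clk=1 w1=0 w6=0 w5=1 w3=0 w2=1
t1.Δ0 w0=0 w4=1 w7=0 clk=1 w1=0 w6=0 w5=1 w3=0 w2=1
t1.Δ1 w0=0 w4=1 w7=0 clk=0 w1=0 w6=0 w5=1 w3=0 w2=1
t2.Δ0 w0=0 w4=1 w7=0 clk=0 w1=0 w6=0 w5=1 w3=0 w2=1
t2.Δ1 w0=0 w4=1 w7=0 clk=1 w1=0 w6=0 w5=1 w3=0 w2=1
t2.Δ2 w0=0 w4=0 w7=0 clk=1 w1=0 w6=0 w5=1 w3=0 w2=1
t2.Δ3 w0=0 w4=0 w7=0 clk=1 w1=1 w6=0 w5=1 w3=0 w2=1
t3.Δ0 w0=0 w4=0 w7=0 clk=1 w1=1 w6=0 w5=1 w3=0 w2=1
t3.Δ1 w0=0 w4=0 w7=0 clk=0 w1=1 w6=0 w5=1 w3=0 w2=1
t4.Δ0 w0=0 w4=0 w7=0 clk=0 w1=1 w6=0 w5=1 w3=0 w2=1
t4.Δ1 w0=0 w4=0 w7=0 clk=1 w1=1 w6=0 w5=1 w3=0 w2=1
t4.Δ2 w0=0 w4=1 w7=0 clk=1 w1=1 w6=0 w5=1 w3=0 w2=1
t4.Δ3 w0=0 w4=1 w7=1 clk=1 w1=0 w6=0 w5=1 w3=0 w2=1
t4.Δ4 w0=0 w4=1 w7=0 clk=1 w1=0 w6=0 w5=1 w3=0 w2=0
t4.Δ5 w0=0 w4=1 w7=0 clk=1 w1=0 w6=0 w5=1 w3=0 w2=1
t5.Δ0 w0=0 w4=1 w7=0 clk=1 w1=0 w6=0 w5=1 w3=0 w2=1
t5.Δ1 w0=0 w4=1 w7=0 clk=0 w1=0 w6=0 w5=1 w3=0 w2=1
t6.Δ0 w0=0 w4=1 w7=0 clk=0 w1=0 w6=0 w5=1 w3=0 w2=1
t6.Δ1 w0=0 w4=1 w7=0 clk=1 w1=0 w6=0 w5=1 w3=0 w2=1
t6.Δ2 w0=0 w4=0 w7=0 clk=1 w1=0 w6=0 w5=1 w3=0 w2=1
t6.Δ3 w0=0 w4=0 w7=0 clk=1 w1=1 w6=0 w5=1 w3=0 w2=1
t7.Δ0 w0=0 w4=0 w7=0 clk=1 w1=1 w6=0 w5=1 w3=0 w2=1
t7.Δ1 w0=0 w4=0 w7=0 clk=0 w1=1 w6=0 w5=1 w3=0 w2=1
t8.Δ0 w0=0 w4=0 w7=0 clk=0 w1=1 w6=0 w5=1 w3=0 w2=1
t8.Δ1 w0=0 w4=0 w7=0 clk=1 w1=1 w6=0 w5=1 w3=0 w2=1
t8.Δ2 w0=0 w4=1 w7=0 clk=1 w1=1 w6=0 w5=1 w3=0 w2=1
t8.Δ3 w0=0 w4=1 w7=1 clk=1 w1=0 w6=0 w5=1 w3=0 w2=1
t8.Δ4 w0=0 w4=1 w7=0 clk=1 w1=0 w6=0 w5=1 w3=0 w2=0
t8.Δ5 w0=0 w4=1 w7=0 clk=1 w1=0 w6=0 w5=1 w3=0 w2=1
t9.Δ0 w0=0 w4=1 w7=0 clk=1 w1=0 w6=0 w5=1 w3=0 w2=1
t9.Δ1 w0=0 w4=1 w7=0 clk=0 w1=0 w6=0 w5=1 w3=0 w2=1
t10.Δ0 w0=0 w4=1 w7=0 clk=0 w1=0 w6=0 w5=1 w3=0 w2=1
t10.Δ1 w0=0 w4=1 w7=0 clk=1 w1=0 w6=0 w5=1 w3=0 w2=1
t10.Δ2 w0=0 w4=0 w7=0 clk=1 w1=0 w6=0 w5=1 w3=0 w2=1
t10.Δ3 w0=0 w4=0 w7=0 clk=1 w1=1 w6=0 w5=1 w3=0 w2=1
t11.Δ0 w0=0 w4=0 w7=0 clk=1 w1=1 w6=0 w5=1 w3=0 w2=1
t11.Δ1 w0=0 w4=0 w7=0 clk=0 w1=1 w6=0 w5=1 w3=0 w2=1
t12.Δ0 w0=0 w4=0 w7=0 clk=0 w1=1 w6=0 w5=1 w3=0 w2=1
t12.Δ1 w0=0 w4=0 w7=0 clk=1 w1=1 w6=0 w5=1 w3=0 w2=1
t12.Δ2 w0=0 w4=1 w7=0 clk=1 w1=1 w6=0 w5=1 w3=0 w2=1
t12.Δ3 w0=0 w4=1 w7=1 clk=1 w1=0 w6=0 w5=1 w3=0 w2=1
t12.Δ4 w0=0 w4=1 w7=0 clk=1 w1=0 w6=0 w5=1 w3=0 w2=0
t12.Δ5 w0=0 w4=1 w7=0 clk=1 w1=0 w6=0 w5=1 w3=0 w2=1
t13.Δ0 w0=0 w4=1 w7=0 clk=1 w1=0 w6=0 w5=1 w3=0 w2=1
t13.Δ1 w0=0 w4=1 w7=0 clk=0 w1=0 w6=0 w5=1 w3=0 w2=1
t14.Δ0 w0=0 w4=1 w7=0 clk=0 w1=0 w6=0 w5=1 w3=0 w2=1
t14.Δ1 w0=0 w4=1 w7=0 clk=1 w1=0 w6=0 w5=1 w3=0 w2=1
t14.Δ2 w0=0 w4=0 w7=0 clk=1 w1=0 w6=0 w5=1 w3=0 w2=1
t14.Δ3 w0=0 w4=0 w7=0 clk=1 w1=1 w6=0 w5=1 w3=0 w2=1
t15.Δ0 w0=0 w4=0 w7=0 clk=1 w1=1 w6=0 w5=1 w3=0 w2=1
t15.Δ1 w0=0 w4=0 w7=0 clk=0 w1=1 w6=0 w5=1 w3=0 w2=1
t16.Δ0 w0=0 w4=0 w7=0 clk=0 w1=1 w6=0 w5=1 w3=0 w2=1
t16.Δ1 w0=0 w4=0 w7=0 clk=1 w1=1 w6=0 w5=1 w3=0 w2=1
t16.Δ2 w0=0 w4=1 w7=0 clk=1 w1=1 w6=0 w5=1 w3=0 w2=1
t16.Δ3 w0=0 w4=1 w7=1 clk=1 w1=0 w6=0 w5=1 w3=0 w2=1
t16.Δ4 w0=0 w4=1 w7=0 clk=1 w1=0 w6=0 w5=1 w3=0 w2=0
t16.Δ5 w0=0 w4=1 w7=0 clk=1 w1=0 w6=0 w5=1 w3=0 w2=1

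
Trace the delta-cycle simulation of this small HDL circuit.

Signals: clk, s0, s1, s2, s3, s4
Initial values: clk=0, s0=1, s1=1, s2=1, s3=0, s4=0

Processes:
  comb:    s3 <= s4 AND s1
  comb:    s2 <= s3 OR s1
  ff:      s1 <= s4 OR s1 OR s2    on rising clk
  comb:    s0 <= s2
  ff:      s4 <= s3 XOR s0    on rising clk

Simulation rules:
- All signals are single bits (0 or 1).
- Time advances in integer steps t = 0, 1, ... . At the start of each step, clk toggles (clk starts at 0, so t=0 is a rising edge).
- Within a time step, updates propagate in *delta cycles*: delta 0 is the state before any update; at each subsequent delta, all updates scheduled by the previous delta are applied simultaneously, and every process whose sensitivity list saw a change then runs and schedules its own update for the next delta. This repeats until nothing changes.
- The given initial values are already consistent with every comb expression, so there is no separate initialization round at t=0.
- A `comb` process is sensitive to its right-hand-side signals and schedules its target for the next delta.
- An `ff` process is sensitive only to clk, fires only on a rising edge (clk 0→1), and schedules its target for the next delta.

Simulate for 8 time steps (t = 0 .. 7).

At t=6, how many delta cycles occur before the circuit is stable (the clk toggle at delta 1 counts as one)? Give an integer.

3

[bits: clk,s3,s0,s1,s2,s4]
t=0: Δ0=001110 Δ1=101110 Δ2=101111 Δ3=111111 | 3Δ
t=1: Δ0=111111 Δ1=011111 | 1Δ
t=2: Δ0=011111 Δ1=111111 Δ2=111110 Δ3=101110 | 3Δ
t=3: Δ0=101110 Δ1=001110 | 1Δ
t=4: Δ0=001110 Δ1=101110 Δ2=101111 Δ3=111111 | 3Δ
t=5: Δ0=111111 Δ1=011111 | 1Δ
t=6: Δ0=011111 Δ1=111111 Δ2=111110 Δ3=101110 | 3Δ
t=7: Δ0=101110 Δ1=001110 | 1Δ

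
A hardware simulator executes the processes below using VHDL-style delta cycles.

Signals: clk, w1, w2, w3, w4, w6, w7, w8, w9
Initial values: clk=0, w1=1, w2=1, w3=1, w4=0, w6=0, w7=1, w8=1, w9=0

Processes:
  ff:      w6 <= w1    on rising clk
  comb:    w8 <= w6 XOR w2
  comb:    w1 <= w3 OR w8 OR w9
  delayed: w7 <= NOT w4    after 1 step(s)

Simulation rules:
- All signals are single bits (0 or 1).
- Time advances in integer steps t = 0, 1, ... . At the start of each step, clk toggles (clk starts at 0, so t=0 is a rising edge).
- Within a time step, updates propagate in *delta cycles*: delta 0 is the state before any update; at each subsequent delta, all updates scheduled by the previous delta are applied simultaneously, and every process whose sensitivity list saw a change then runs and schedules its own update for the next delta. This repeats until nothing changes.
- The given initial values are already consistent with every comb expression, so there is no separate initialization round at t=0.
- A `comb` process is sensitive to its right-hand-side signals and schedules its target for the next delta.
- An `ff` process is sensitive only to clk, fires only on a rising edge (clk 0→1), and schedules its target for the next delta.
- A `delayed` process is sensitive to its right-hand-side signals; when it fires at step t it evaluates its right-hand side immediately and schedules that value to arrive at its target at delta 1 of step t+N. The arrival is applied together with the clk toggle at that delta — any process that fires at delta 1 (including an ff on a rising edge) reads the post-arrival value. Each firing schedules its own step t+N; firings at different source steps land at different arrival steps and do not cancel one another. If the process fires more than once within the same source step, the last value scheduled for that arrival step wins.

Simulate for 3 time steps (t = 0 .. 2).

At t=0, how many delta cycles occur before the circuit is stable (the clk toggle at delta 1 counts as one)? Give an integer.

t0.Δ0 w2=1 w7=1 w6=0 w3=1 w4=0 w8=1 w9=0 w1=1 clk=0
t0.Δ1 w2=1 w7=1 w6=0 w3=1 w4=0 w8=1 w9=0 w1=1 clk=1
t0.Δ2 w2=1 w7=1 w6=1 w3=1 w4=0 w8=1 w9=0 w1=1 clk=1
t0.Δ3 w2=1 w7=1 w6=1 w3=1 w4=0 w8=0 w9=0 w1=1 clk=1
t1.Δ0 w2=1 w7=1 w6=1 w3=1 w4=0 w8=0 w9=0 w1=1 clk=1
t1.Δ1 w2=1 w7=1 w6=1 w3=1 w4=0 w8=0 w9=0 w1=1 clk=0
t2.Δ0 w2=1 w7=1 w6=1 w3=1 w4=0 w8=0 w9=0 w1=1 clk=0
t2.Δ1 w2=1 w7=1 w6=1 w3=1 w4=0 w8=0 w9=0 w1=1 clk=1

3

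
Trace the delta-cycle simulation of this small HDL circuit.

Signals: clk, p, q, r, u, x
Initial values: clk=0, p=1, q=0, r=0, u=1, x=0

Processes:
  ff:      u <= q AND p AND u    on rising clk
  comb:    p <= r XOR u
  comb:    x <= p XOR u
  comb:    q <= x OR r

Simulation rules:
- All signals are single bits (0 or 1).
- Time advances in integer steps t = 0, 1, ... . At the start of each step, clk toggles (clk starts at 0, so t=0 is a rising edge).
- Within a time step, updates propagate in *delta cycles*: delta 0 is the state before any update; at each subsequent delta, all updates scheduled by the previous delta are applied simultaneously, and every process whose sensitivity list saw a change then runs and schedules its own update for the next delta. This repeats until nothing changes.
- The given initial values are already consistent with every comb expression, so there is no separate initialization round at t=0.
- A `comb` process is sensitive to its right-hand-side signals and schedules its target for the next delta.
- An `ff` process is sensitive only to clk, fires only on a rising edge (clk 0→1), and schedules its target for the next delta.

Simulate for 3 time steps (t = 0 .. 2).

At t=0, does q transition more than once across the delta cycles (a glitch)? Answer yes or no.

yes

t0.Δ0 q=0 u=1 r=0 x=0 clk=0 p=1
t0.Δ1 q=0 u=1 r=0 x=0 clk=1 p=1
t0.Δ2 q=0 u=0 r=0 x=0 clk=1 p=1
t0.Δ3 q=0 u=0 r=0 x=1 clk=1 p=0
t0.Δ4 q=1 u=0 r=0 x=0 clk=1 p=0
t0.Δ5 q=0 u=0 r=0 x=0 clk=1 p=0
t1.Δ0 q=0 u=0 r=0 x=0 clk=1 p=0
t1.Δ1 q=0 u=0 r=0 x=0 clk=0 p=0
t2.Δ0 q=0 u=0 r=0 x=0 clk=0 p=0
t2.Δ1 q=0 u=0 r=0 x=0 clk=1 p=0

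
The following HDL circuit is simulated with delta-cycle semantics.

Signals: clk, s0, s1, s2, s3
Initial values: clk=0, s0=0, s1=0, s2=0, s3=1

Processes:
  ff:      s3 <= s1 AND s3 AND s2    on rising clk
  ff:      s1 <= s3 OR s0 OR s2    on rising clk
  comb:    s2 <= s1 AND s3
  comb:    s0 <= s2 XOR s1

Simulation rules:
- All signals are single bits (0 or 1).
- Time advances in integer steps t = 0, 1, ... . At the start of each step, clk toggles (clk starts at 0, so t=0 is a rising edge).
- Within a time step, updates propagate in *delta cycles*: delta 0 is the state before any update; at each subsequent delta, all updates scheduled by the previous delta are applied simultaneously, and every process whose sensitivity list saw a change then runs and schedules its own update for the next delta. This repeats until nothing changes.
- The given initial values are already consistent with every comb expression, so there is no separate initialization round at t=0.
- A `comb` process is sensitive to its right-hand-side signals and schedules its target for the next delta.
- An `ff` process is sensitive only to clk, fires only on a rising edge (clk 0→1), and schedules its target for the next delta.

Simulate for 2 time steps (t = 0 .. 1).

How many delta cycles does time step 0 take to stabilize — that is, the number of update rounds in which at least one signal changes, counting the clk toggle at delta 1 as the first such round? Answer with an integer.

t=0 Δ0: clk=0 s0=0 s1=0 s3=1 s2=0
  Δ1: clk:0→1
  Δ2: s1:0→1, s3:1→0
  Δ3: s0:0→1
  (3Δ to stable)
t=1 Δ0: clk=1 s0=1 s1=1 s3=0 s2=0
  Δ1: clk:1→0
  (1Δ to stable)

3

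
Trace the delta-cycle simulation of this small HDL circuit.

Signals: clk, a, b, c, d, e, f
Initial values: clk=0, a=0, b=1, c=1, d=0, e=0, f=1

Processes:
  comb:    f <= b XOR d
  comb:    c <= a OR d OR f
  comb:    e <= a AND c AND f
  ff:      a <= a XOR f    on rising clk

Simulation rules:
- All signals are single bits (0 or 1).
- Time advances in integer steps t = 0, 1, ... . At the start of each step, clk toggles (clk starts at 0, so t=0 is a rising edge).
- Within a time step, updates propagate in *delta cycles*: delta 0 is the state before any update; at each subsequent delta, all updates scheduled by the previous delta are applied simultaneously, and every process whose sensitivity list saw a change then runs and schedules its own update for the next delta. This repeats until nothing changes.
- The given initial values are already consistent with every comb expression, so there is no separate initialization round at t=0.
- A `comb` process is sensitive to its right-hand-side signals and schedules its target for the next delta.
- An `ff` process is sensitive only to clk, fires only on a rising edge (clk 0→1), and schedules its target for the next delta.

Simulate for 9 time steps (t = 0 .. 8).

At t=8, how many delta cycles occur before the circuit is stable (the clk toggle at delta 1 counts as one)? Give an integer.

3

[bits: clk,f,d,c,a,b,e]
t=0: Δ0=0101010 Δ1=1101010 Δ2=1101110 Δ3=1101111 | 3Δ
t=1: Δ0=1101111 Δ1=0101111 | 1Δ
t=2: Δ0=0101111 Δ1=1101111 Δ2=1101011 Δ3=1101010 | 3Δ
t=3: Δ0=1101010 Δ1=0101010 | 1Δ
t=4: Δ0=0101010 Δ1=1101010 Δ2=1101110 Δ3=1101111 | 3Δ
t=5: Δ0=1101111 Δ1=0101111 | 1Δ
t=6: Δ0=0101111 Δ1=1101111 Δ2=1101011 Δ3=1101010 | 3Δ
t=7: Δ0=1101010 Δ1=0101010 | 1Δ
t=8: Δ0=0101010 Δ1=1101010 Δ2=1101110 Δ3=1101111 | 3Δ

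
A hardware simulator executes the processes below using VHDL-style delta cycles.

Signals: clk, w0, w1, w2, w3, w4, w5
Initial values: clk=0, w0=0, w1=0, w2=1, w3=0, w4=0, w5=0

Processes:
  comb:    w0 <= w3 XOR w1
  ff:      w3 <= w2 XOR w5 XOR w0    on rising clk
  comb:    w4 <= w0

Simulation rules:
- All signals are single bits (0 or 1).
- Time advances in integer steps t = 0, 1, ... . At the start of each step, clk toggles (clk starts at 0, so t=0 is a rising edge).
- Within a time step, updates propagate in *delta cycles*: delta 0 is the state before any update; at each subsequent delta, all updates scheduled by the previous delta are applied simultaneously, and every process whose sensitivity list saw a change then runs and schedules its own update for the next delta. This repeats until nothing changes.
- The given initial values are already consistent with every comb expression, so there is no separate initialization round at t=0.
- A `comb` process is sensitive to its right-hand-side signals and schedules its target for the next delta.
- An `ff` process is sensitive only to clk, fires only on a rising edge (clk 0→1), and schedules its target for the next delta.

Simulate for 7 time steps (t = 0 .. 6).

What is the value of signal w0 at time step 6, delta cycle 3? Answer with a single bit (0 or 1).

0

t0.Δ0 w4=0 w2=1 w3=0 w0=0 w1=0 clk=0 w5=0
t0.Δ1 w4=0 w2=1 w3=0 w0=0 w1=0 clk=1 w5=0
t0.Δ2 w4=0 w2=1 w3=1 w0=0 w1=0 clk=1 w5=0
t0.Δ3 w4=0 w2=1 w3=1 w0=1 w1=0 clk=1 w5=0
t0.Δ4 w4=1 w2=1 w3=1 w0=1 w1=0 clk=1 w5=0
t1.Δ0 w4=1 w2=1 w3=1 w0=1 w1=0 clk=1 w5=0
t1.Δ1 w4=1 w2=1 w3=1 w0=1 w1=0 clk=0 w5=0
t2.Δ0 w4=1 w2=1 w3=1 w0=1 w1=0 clk=0 w5=0
t2.Δ1 w4=1 w2=1 w3=1 w0=1 w1=0 clk=1 w5=0
t2.Δ2 w4=1 w2=1 w3=0 w0=1 w1=0 clk=1 w5=0
t2.Δ3 w4=1 w2=1 w3=0 w0=0 w1=0 clk=1 w5=0
t2.Δ4 w4=0 w2=1 w3=0 w0=0 w1=0 clk=1 w5=0
t3.Δ0 w4=0 w2=1 w3=0 w0=0 w1=0 clk=1 w5=0
t3.Δ1 w4=0 w2=1 w3=0 w0=0 w1=0 clk=0 w5=0
t4.Δ0 w4=0 w2=1 w3=0 w0=0 w1=0 clk=0 w5=0
t4.Δ1 w4=0 w2=1 w3=0 w0=0 w1=0 clk=1 w5=0
t4.Δ2 w4=0 w2=1 w3=1 w0=0 w1=0 clk=1 w5=0
t4.Δ3 w4=0 w2=1 w3=1 w0=1 w1=0 clk=1 w5=0
t4.Δ4 w4=1 w2=1 w3=1 w0=1 w1=0 clk=1 w5=0
t5.Δ0 w4=1 w2=1 w3=1 w0=1 w1=0 clk=1 w5=0
t5.Δ1 w4=1 w2=1 w3=1 w0=1 w1=0 clk=0 w5=0
t6.Δ0 w4=1 w2=1 w3=1 w0=1 w1=0 clk=0 w5=0
t6.Δ1 w4=1 w2=1 w3=1 w0=1 w1=0 clk=1 w5=0
t6.Δ2 w4=1 w2=1 w3=0 w0=1 w1=0 clk=1 w5=0
t6.Δ3 w4=1 w2=1 w3=0 w0=0 w1=0 clk=1 w5=0
t6.Δ4 w4=0 w2=1 w3=0 w0=0 w1=0 clk=1 w5=0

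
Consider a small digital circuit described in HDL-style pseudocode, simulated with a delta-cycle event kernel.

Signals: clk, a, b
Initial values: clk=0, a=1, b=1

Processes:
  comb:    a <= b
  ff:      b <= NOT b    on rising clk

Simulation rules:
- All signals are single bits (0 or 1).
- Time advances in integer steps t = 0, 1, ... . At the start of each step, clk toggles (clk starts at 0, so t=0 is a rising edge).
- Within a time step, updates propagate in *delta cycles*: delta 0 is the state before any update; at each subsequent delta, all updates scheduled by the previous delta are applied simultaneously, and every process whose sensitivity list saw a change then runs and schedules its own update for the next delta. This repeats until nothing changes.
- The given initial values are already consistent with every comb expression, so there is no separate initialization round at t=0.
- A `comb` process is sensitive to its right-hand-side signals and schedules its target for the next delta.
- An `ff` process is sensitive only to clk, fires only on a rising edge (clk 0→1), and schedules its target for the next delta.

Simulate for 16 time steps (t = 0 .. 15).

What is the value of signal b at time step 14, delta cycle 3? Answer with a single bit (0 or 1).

[bits: clk,b,a]
t=0: Δ0=011 Δ1=111 Δ2=101 Δ3=100 | 3Δ
t=1: Δ0=100 Δ1=000 | 1Δ
t=2: Δ0=000 Δ1=100 Δ2=110 Δ3=111 | 3Δ
t=3: Δ0=111 Δ1=011 | 1Δ
t=4: Δ0=011 Δ1=111 Δ2=101 Δ3=100 | 3Δ
t=5: Δ0=100 Δ1=000 | 1Δ
t=6: Δ0=000 Δ1=100 Δ2=110 Δ3=111 | 3Δ
t=7: Δ0=111 Δ1=011 | 1Δ
t=8: Δ0=011 Δ1=111 Δ2=101 Δ3=100 | 3Δ
t=9: Δ0=100 Δ1=000 | 1Δ
t=10: Δ0=000 Δ1=100 Δ2=110 Δ3=111 | 3Δ
t=11: Δ0=111 Δ1=011 | 1Δ
t=12: Δ0=011 Δ1=111 Δ2=101 Δ3=100 | 3Δ
t=13: Δ0=100 Δ1=000 | 1Δ
t=14: Δ0=000 Δ1=100 Δ2=110 Δ3=111 | 3Δ
t=15: Δ0=111 Δ1=011 | 1Δ

1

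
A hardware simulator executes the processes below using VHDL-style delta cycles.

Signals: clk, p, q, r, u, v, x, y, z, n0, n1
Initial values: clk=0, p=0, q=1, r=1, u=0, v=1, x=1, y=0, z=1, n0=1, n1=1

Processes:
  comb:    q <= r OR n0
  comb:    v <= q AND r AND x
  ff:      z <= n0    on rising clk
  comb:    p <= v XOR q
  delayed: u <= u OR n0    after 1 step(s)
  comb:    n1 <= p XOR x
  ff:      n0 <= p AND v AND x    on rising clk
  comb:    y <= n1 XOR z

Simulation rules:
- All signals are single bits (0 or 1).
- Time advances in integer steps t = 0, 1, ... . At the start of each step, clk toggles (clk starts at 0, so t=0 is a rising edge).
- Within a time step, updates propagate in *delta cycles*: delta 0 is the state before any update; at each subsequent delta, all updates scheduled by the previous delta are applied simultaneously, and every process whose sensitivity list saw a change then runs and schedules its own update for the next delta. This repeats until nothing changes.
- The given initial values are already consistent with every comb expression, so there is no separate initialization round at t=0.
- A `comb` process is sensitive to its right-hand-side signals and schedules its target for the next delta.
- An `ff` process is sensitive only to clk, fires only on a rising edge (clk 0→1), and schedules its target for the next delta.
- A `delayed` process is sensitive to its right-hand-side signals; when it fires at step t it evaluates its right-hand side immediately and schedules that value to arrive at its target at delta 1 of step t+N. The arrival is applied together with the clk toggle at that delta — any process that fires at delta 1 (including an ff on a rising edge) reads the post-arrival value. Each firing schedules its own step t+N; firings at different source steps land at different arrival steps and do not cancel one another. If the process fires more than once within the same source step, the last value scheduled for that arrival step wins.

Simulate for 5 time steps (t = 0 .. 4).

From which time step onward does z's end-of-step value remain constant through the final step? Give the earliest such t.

[bits: v,q,u,r,y,clk,n0,x,p,z,n1]
t=0: Δ0=11010011011 Δ1=11010111011 Δ2=11010101011 | 2Δ
t=1: Δ0=11010101011 Δ1=11010001011 | 1Δ
t=2: Δ0=11010001011 Δ1=11010101011 Δ2=11010101001 Δ3=11011101001 | 3Δ
t=3: Δ0=11011101001 Δ1=11011001001 | 1Δ
t=4: Δ0=11011001001 Δ1=11011101001 | 1Δ

2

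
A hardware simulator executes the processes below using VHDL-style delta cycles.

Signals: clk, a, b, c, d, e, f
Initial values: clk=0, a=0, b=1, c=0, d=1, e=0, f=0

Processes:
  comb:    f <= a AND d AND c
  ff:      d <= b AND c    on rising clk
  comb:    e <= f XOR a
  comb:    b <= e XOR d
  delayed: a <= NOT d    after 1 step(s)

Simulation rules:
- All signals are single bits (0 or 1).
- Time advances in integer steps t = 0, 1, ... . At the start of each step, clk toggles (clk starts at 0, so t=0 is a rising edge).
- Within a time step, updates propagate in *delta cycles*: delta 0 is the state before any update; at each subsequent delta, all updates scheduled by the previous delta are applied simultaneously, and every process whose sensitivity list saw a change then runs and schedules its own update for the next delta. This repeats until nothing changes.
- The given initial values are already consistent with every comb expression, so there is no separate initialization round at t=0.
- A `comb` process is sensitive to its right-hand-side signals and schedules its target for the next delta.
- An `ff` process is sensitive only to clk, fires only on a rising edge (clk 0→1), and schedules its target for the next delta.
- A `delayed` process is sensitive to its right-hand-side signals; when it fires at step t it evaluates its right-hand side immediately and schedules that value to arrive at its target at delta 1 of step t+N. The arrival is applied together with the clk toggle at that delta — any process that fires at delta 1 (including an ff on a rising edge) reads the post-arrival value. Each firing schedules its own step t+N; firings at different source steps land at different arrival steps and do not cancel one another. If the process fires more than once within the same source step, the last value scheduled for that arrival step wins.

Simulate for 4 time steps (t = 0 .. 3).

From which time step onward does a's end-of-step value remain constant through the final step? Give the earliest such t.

1

t0.Δ0 d=1 e=0 c=0 f=0 a=0 clk=0 b=1
t0.Δ1 d=1 e=0 c=0 f=0 a=0 clk=1 b=1
t0.Δ2 d=0 e=0 c=0 f=0 a=0 clk=1 b=1
t0.Δ3 d=0 e=0 c=0 f=0 a=0 clk=1 b=0
t1.Δ0 d=0 e=0 c=0 f=0 a=0 clk=1 b=0
t1.Δ1 d=0 e=0 c=0 f=0 a=1 clk=0 b=0
t1.Δ2 d=0 e=1 c=0 f=0 a=1 clk=0 b=0
t1.Δ3 d=0 e=1 c=0 f=0 a=1 clk=0 b=1
t2.Δ0 d=0 e=1 c=0 f=0 a=1 clk=0 b=1
t2.Δ1 d=0 e=1 c=0 f=0 a=1 clk=1 b=1
t3.Δ0 d=0 e=1 c=0 f=0 a=1 clk=1 b=1
t3.Δ1 d=0 e=1 c=0 f=0 a=1 clk=0 b=1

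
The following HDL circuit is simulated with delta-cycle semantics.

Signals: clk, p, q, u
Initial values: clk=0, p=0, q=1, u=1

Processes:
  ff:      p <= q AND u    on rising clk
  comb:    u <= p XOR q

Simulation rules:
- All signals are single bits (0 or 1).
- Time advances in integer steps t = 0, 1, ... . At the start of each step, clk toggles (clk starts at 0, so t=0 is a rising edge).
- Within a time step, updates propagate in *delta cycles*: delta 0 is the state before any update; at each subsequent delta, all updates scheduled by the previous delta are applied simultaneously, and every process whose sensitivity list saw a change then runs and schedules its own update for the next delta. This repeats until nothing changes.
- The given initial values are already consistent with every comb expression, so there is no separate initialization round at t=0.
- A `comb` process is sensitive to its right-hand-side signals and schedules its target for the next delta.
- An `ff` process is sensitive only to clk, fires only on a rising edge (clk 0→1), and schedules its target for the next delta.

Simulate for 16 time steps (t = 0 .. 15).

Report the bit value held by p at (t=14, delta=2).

t=0 Δ0: u=1 p=0 clk=0 q=1
  Δ1: clk:0→1
  Δ2: p:0→1
  Δ3: u:1→0
  (3Δ to stable)
t=1 Δ0: u=0 p=1 clk=1 q=1
  Δ1: clk:1→0
  (1Δ to stable)
t=2 Δ0: u=0 p=1 clk=0 q=1
  Δ1: clk:0→1
  Δ2: p:1→0
  Δ3: u:0→1
  (3Δ to stable)
t=3 Δ0: u=1 p=0 clk=1 q=1
  Δ1: clk:1→0
  (1Δ to stable)
t=4 Δ0: u=1 p=0 clk=0 q=1
  Δ1: clk:0→1
  Δ2: p:0→1
  Δ3: u:1→0
  (3Δ to stable)
t=5 Δ0: u=0 p=1 clk=1 q=1
  Δ1: clk:1→0
  (1Δ to stable)
t=6 Δ0: u=0 p=1 clk=0 q=1
  Δ1: clk:0→1
  Δ2: p:1→0
  Δ3: u:0→1
  (3Δ to stable)
t=7 Δ0: u=1 p=0 clk=1 q=1
  Δ1: clk:1→0
  (1Δ to stable)
t=8 Δ0: u=1 p=0 clk=0 q=1
  Δ1: clk:0→1
  Δ2: p:0→1
  Δ3: u:1→0
  (3Δ to stable)
t=9 Δ0: u=0 p=1 clk=1 q=1
  Δ1: clk:1→0
  (1Δ to stable)
t=10 Δ0: u=0 p=1 clk=0 q=1
  Δ1: clk:0→1
  Δ2: p:1→0
  Δ3: u:0→1
  (3Δ to stable)
t=11 Δ0: u=1 p=0 clk=1 q=1
  Δ1: clk:1→0
  (1Δ to stable)
t=12 Δ0: u=1 p=0 clk=0 q=1
  Δ1: clk:0→1
  Δ2: p:0→1
  Δ3: u:1→0
  (3Δ to stable)
t=13 Δ0: u=0 p=1 clk=1 q=1
  Δ1: clk:1→0
  (1Δ to stable)
t=14 Δ0: u=0 p=1 clk=0 q=1
  Δ1: clk:0→1
  Δ2: p:1→0
  Δ3: u:0→1
  (3Δ to stable)
t=15 Δ0: u=1 p=0 clk=1 q=1
  Δ1: clk:1→0
  (1Δ to stable)

0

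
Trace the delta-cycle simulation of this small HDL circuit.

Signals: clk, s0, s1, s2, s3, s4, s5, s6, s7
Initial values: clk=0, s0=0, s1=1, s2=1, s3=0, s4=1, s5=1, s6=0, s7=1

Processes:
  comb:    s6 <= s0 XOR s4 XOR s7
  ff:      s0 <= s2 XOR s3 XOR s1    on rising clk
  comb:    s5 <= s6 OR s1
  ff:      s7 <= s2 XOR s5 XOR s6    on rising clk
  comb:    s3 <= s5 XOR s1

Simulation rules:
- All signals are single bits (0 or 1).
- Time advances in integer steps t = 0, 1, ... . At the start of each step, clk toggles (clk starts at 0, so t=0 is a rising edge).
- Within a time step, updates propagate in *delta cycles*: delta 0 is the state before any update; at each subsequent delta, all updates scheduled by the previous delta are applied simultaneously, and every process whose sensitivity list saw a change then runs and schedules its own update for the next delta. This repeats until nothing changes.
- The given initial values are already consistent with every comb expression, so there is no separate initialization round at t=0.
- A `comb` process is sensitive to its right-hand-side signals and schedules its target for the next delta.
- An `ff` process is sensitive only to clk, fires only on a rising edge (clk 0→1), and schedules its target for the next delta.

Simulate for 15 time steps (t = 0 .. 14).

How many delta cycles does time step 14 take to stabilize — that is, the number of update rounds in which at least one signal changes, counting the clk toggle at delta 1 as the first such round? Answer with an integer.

[bits: s6,s7,clk,s0,s5,s1,s4,s3,s2]
t=0: Δ0=010011101 Δ1=011011101 Δ2=001011101 Δ3=101011101 | 3Δ
t=1: Δ0=101011101 Δ1=100011101 | 1Δ
t=2: Δ0=100011101 Δ1=101011101 Δ2=111011101 Δ3=011011101 | 3Δ
t=3: Δ0=011011101 Δ1=010011101 | 1Δ
t=4: Δ0=010011101 Δ1=011011101 Δ2=001011101 Δ3=101011101 | 3Δ
t=5: Δ0=101011101 Δ1=100011101 | 1Δ
t=6: Δ0=100011101 Δ1=101011101 Δ2=111011101 Δ3=011011101 | 3Δ
t=7: Δ0=011011101 Δ1=010011101 | 1Δ
t=8: Δ0=010011101 Δ1=011011101 Δ2=001011101 Δ3=101011101 | 3Δ
t=9: Δ0=101011101 Δ1=100011101 | 1Δ
t=10: Δ0=100011101 Δ1=101011101 Δ2=111011101 Δ3=011011101 | 3Δ
t=11: Δ0=011011101 Δ1=010011101 | 1Δ
t=12: Δ0=010011101 Δ1=011011101 Δ2=001011101 Δ3=101011101 | 3Δ
t=13: Δ0=101011101 Δ1=100011101 | 1Δ
t=14: Δ0=100011101 Δ1=101011101 Δ2=111011101 Δ3=011011101 | 3Δ

3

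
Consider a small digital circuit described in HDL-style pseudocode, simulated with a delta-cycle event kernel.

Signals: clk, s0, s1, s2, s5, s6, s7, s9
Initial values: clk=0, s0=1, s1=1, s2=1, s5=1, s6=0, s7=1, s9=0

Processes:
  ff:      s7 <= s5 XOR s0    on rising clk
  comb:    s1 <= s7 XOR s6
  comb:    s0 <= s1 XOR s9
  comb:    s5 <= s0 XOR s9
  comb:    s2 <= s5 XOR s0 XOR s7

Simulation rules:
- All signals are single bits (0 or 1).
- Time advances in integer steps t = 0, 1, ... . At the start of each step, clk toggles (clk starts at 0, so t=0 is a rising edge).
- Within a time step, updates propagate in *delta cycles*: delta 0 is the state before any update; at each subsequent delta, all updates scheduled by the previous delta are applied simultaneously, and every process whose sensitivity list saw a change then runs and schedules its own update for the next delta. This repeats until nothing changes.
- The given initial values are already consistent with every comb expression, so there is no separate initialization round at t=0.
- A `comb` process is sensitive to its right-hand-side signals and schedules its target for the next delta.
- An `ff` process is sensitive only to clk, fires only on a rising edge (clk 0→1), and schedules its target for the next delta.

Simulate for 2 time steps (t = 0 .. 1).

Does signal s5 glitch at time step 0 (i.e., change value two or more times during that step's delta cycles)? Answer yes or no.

t0.Δ0 s0=1 clk=0 s9=0 s2=1 s1=1 s7=1 s6=0 s5=1
t0.Δ1 s0=1 clk=1 s9=0 s2=1 s1=1 s7=1 s6=0 s5=1
t0.Δ2 s0=1 clk=1 s9=0 s2=1 s1=1 s7=0 s6=0 s5=1
t0.Δ3 s0=1 clk=1 s9=0 s2=0 s1=0 s7=0 s6=0 s5=1
t0.Δ4 s0=0 clk=1 s9=0 s2=0 s1=0 s7=0 s6=0 s5=1
t0.Δ5 s0=0 clk=1 s9=0 s2=1 s1=0 s7=0 s6=0 s5=0
t0.Δ6 s0=0 clk=1 s9=0 s2=0 s1=0 s7=0 s6=0 s5=0
t1.Δ0 s0=0 clk=1 s9=0 s2=0 s1=0 s7=0 s6=0 s5=0
t1.Δ1 s0=0 clk=0 s9=0 s2=0 s1=0 s7=0 s6=0 s5=0

no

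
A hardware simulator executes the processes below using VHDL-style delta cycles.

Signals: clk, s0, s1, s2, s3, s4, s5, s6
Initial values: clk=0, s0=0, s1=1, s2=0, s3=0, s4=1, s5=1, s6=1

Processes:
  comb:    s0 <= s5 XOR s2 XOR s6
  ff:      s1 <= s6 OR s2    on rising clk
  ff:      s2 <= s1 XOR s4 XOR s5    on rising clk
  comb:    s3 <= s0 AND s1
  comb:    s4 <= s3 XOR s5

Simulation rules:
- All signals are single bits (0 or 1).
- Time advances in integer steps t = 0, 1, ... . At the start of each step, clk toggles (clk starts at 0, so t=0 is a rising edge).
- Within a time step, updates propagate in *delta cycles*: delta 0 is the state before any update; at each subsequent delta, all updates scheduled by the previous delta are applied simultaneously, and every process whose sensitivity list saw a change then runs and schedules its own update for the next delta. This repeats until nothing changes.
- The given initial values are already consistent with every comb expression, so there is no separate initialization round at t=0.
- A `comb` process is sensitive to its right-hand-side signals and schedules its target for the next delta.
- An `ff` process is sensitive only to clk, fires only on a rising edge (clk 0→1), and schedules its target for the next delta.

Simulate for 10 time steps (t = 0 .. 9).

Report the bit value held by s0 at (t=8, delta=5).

1

t=0 Δ0: s2=0 s5=1 s6=1 s1=1 s4=1 s0=0 clk=0 s3=0
  Δ1: clk:0→1
  Δ2: s2:0→1
  Δ3: s0:0→1
  Δ4: s3:0→1
  Δ5: s4:1→0
  (5Δ to stable)
t=1 Δ0: s2=1 s5=1 s6=1 s1=1 s4=0 s0=1 clk=1 s3=1
  Δ1: clk:1→0
  (1Δ to stable)
t=2 Δ0: s2=1 s5=1 s6=1 s1=1 s4=0 s0=1 clk=0 s3=1
  Δ1: clk:0→1
  Δ2: s2:1→0
  Δ3: s0:1→0
  Δ4: s3:1→0
  Δ5: s4:0→1
  (5Δ to stable)
t=3 Δ0: s2=0 s5=1 s6=1 s1=1 s4=1 s0=0 clk=1 s3=0
  Δ1: clk:1→0
  (1Δ to stable)
t=4 Δ0: s2=0 s5=1 s6=1 s1=1 s4=1 s0=0 clk=0 s3=0
  Δ1: clk:0→1
  Δ2: s2:0→1
  Δ3: s0:0→1
  Δ4: s3:0→1
  Δ5: s4:1→0
  (5Δ to stable)
t=5 Δ0: s2=1 s5=1 s6=1 s1=1 s4=0 s0=1 clk=1 s3=1
  Δ1: clk:1→0
  (1Δ to stable)
t=6 Δ0: s2=1 s5=1 s6=1 s1=1 s4=0 s0=1 clk=0 s3=1
  Δ1: clk:0→1
  Δ2: s2:1→0
  Δ3: s0:1→0
  Δ4: s3:1→0
  Δ5: s4:0→1
  (5Δ to stable)
t=7 Δ0: s2=0 s5=1 s6=1 s1=1 s4=1 s0=0 clk=1 s3=0
  Δ1: clk:1→0
  (1Δ to stable)
t=8 Δ0: s2=0 s5=1 s6=1 s1=1 s4=1 s0=0 clk=0 s3=0
  Δ1: clk:0→1
  Δ2: s2:0→1
  Δ3: s0:0→1
  Δ4: s3:0→1
  Δ5: s4:1→0
  (5Δ to stable)
t=9 Δ0: s2=1 s5=1 s6=1 s1=1 s4=0 s0=1 clk=1 s3=1
  Δ1: clk:1→0
  (1Δ to stable)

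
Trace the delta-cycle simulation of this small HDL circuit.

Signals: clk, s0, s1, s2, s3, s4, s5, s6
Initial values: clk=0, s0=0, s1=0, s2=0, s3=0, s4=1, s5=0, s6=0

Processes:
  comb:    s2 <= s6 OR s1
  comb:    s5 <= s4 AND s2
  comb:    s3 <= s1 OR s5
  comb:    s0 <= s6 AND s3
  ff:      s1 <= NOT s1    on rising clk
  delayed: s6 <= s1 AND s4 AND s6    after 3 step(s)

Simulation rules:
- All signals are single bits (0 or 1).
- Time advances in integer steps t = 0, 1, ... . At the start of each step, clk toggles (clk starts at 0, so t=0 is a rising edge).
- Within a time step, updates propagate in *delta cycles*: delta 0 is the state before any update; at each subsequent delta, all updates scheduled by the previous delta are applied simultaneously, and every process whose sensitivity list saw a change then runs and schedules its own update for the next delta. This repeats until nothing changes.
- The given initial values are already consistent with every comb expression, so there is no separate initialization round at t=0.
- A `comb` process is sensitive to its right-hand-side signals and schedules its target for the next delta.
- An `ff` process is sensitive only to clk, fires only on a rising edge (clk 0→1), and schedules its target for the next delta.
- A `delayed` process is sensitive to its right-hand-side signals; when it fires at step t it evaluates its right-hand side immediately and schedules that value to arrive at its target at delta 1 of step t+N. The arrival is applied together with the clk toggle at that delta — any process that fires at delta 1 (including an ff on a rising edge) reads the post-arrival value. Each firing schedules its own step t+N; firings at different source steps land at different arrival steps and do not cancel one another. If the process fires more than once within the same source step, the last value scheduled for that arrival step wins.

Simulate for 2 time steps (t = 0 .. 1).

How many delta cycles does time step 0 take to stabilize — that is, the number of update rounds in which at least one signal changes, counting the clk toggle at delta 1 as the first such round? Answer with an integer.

[bits: s3,clk,s2,s0,s1,s5,s4,s6]
t=0: Δ0=00000010 Δ1=01000010 Δ2=01001010 Δ3=11101010 Δ4=11101110 | 4Δ
t=1: Δ0=11101110 Δ1=10101110 | 1Δ

4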